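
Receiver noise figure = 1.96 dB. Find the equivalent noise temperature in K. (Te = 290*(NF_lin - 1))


NF_lin = 10^(1.96/10) = 1.570363
Te = 290 * (1.570363 - 1) = 165.4 K

165.4 K


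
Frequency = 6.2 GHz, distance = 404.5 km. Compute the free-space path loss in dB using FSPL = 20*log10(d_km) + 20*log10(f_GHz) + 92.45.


20*log10(404.5) = 52.14
20*log10(6.2) = 15.85
FSPL = 160.4 dB

160.4 dB


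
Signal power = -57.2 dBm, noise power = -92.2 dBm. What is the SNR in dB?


SNR = -57.2 - (-92.2) = 35.0 dB

35.0 dB


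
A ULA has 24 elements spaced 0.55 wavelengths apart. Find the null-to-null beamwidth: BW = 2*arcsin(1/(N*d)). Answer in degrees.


1/(N*d) = 1/(24*0.55) = 0.075758
BW = 2*arcsin(0.075758) = 8.7 degrees

8.7 degrees


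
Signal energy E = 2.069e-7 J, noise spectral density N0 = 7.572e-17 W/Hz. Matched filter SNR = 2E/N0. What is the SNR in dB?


SNR_lin = 2 * 2.069e-7 / 7.572e-17 = 5.465e9
SNR_dB = 10*log10(5.465e9) = 97.4 dB

97.4 dB


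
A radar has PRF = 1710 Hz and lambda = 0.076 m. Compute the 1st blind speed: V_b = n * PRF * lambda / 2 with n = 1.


V_blind = 1 * 1710 * 0.076 / 2 = 65.0 m/s

65.0 m/s


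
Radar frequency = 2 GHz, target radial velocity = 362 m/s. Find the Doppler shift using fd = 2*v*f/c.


fd = 2 * 362 * 2000000000.0 / 3e8 = 4826.7 Hz

4826.7 Hz


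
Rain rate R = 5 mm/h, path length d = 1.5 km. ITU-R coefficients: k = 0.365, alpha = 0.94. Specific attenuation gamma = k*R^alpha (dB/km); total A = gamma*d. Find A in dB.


gamma = 0.365 * 5^0.94 = 1.657008 dB/km
A = 1.657008 * 1.5 = 2.49 dB

2.49 dB


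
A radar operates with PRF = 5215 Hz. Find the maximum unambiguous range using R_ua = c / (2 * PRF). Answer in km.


R_ua = 3e8 / (2 * 5215) = 28763.2 m = 28.8 km

28.8 km


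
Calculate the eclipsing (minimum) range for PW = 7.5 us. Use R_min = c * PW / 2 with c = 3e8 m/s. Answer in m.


R_min = 3e8 * 7.5e-6 / 2 = 1125.0 m

1125.0 m


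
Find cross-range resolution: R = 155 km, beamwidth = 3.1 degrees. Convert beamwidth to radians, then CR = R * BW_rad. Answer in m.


BW_rad = 0.054105207
CR = 155000 * 0.054105207 = 8386.3 m

8386.3 m


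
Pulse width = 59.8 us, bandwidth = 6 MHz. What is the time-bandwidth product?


TBP = 59.8 * 6 = 358.8

358.8


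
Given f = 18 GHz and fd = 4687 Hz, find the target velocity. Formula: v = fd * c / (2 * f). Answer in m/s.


v = 4687 * 3e8 / (2 * 18000000000.0) = 39.1 m/s

39.1 m/s


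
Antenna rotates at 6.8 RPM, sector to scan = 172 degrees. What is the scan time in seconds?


t = 172 / (6.8 * 360) * 60 = 4.22 s

4.22 s


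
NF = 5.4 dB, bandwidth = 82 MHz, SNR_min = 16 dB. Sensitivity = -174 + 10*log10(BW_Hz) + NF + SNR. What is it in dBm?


10*log10(82000000.0) = 79.14
S = -174 + 79.14 + 5.4 + 16 = -73.5 dBm

-73.5 dBm


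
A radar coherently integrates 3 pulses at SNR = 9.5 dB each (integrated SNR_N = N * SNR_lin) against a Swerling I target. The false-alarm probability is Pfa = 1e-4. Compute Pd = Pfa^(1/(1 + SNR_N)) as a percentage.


SNR_lin = 10^(9.5/10) = 8.91251
SNR_N = 3 * 8.91251 = 26.73753
1/(1 + SNR_N) = 1/27.73753 = 0.0360522
Pd = (1e-4)^0.0360522 = 0.71745
Pd = 71.7%

71.7%


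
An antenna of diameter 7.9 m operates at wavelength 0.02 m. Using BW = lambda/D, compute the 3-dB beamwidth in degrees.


BW_rad = 0.02 / 7.9 = 0.002532
BW_deg = 0.15 degrees

0.15 degrees


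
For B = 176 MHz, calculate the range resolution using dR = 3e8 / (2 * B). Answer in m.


dR = 3e8 / (2 * 176000000.0) = 0.85 m

0.85 m


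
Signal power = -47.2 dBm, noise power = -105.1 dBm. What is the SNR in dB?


SNR = -47.2 - (-105.1) = 57.9 dB

57.9 dB


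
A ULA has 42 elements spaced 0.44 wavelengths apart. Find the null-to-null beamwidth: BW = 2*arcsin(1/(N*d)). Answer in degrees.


1/(N*d) = 1/(42*0.44) = 0.054113
BW = 2*arcsin(0.054113) = 6.2 degrees

6.2 degrees


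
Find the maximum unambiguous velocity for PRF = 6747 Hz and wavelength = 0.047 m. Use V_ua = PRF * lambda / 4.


V_ua = 6747 * 0.047 / 4 = 79.3 m/s

79.3 m/s


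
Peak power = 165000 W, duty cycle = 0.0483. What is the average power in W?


P_avg = 165000 * 0.0483 = 7969.5 W

7969.5 W


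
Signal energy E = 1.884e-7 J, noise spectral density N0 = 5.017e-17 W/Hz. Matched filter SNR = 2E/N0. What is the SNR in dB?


SNR_lin = 2 * 1.884e-7 / 5.017e-17 = 7.51e9
SNR_dB = 10*log10(7.51e9) = 98.8 dB

98.8 dB


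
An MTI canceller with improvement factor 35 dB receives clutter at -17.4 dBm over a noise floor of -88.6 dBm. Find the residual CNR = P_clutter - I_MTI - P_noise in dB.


CNR = -17.4 - 35 - (-88.6) = 36.2 dB

36.2 dB


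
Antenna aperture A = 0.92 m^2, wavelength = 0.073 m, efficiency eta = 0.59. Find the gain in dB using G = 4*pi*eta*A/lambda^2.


G_linear = 4*pi*0.59*0.92/0.073^2 = 1279.98
G_dB = 10*log10(1279.98) = 31.1 dB

31.1 dB


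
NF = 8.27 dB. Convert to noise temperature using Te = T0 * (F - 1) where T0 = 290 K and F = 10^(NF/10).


NF_lin = 10^(8.27/10) = 6.714289
Te = 290 * (6.714289 - 1) = 1657.1 K

1657.1 K


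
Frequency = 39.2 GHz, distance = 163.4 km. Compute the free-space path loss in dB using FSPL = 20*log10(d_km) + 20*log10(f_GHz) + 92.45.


20*log10(163.4) = 44.27
20*log10(39.2) = 31.87
FSPL = 168.6 dB

168.6 dB


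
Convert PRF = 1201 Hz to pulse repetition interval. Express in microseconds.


PRI = 1/1201 = 0.0008326395 s = 832.6 us

832.6 us


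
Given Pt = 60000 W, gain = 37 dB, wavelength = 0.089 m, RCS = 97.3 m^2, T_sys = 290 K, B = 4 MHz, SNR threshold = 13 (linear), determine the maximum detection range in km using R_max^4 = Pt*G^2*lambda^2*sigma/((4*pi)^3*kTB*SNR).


G_lin = 10^(37/10) = 5011.872336
R^4 = 60000 * 5011.872336^2 * 0.089^2 * 97.3 / ((4*pi)^3 * 1.38e-23 * 290 * 4000000.0 * 13)
R^4 = 2.81277e21 m^4
R_max = (2.81277e21)^(1/4) = 230294.5 m = 230.3 km

230.3 km


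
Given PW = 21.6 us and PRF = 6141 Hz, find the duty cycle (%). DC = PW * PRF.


DC = 21.6e-6 * 6141 * 100 = 13.26%

13.26%


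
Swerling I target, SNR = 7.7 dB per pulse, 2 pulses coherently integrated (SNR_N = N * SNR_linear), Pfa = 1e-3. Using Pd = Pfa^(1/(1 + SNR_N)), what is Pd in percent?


SNR_lin = 10^(7.7/10) = 5.88844
SNR_N = 2 * 5.88844 = 11.77688
1/(1 + SNR_N) = 1/12.77688 = 0.0782664
Pd = (1e-3)^0.0782664 = 0.58237
Pd = 58.2%

58.2%


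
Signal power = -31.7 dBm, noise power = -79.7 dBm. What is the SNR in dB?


SNR = -31.7 - (-79.7) = 48.0 dB

48.0 dB


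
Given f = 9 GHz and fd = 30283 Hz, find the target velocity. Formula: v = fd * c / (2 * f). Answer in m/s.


v = 30283 * 3e8 / (2 * 9000000000.0) = 504.7 m/s

504.7 m/s


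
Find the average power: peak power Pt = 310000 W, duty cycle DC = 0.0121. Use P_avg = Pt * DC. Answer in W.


P_avg = 310000 * 0.0121 = 3751.0 W

3751.0 W


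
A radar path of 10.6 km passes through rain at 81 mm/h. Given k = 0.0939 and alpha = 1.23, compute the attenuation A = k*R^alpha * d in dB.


gamma = 0.0939 * 81^1.23 = 20.897877 dB/km
A = 20.897877 * 10.6 = 221.52 dB

221.52 dB


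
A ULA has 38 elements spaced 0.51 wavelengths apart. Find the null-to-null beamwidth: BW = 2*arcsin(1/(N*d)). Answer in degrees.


1/(N*d) = 1/(38*0.51) = 0.0516
BW = 2*arcsin(0.0516) = 5.9 degrees

5.9 degrees


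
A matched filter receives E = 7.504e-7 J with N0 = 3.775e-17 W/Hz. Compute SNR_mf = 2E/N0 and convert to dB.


SNR_lin = 2 * 7.504e-7 / 3.775e-17 = 3.976e10
SNR_dB = 10*log10(3.976e10) = 106.0 dB

106.0 dB


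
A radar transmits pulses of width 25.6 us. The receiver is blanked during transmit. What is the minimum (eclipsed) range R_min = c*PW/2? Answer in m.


R_min = 3e8 * 25.6e-6 / 2 = 3840.0 m

3840.0 m


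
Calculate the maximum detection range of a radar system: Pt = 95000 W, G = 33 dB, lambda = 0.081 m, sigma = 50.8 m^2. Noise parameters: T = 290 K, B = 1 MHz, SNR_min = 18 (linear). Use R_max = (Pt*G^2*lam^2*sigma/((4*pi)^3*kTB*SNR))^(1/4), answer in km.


G_lin = 10^(33/10) = 1995.262315
R^4 = 95000 * 1995.262315^2 * 0.081^2 * 50.8 / ((4*pi)^3 * 1.38e-23 * 290 * 1000000.0 * 18)
R^4 = 8.81816e20 m^4
R_max = (8.81816e20)^(1/4) = 172323.5 m = 172.3 km

172.3 km


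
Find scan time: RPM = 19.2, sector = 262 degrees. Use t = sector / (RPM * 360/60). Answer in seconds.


t = 262 / (19.2 * 360) * 60 = 2.27 s

2.27 s


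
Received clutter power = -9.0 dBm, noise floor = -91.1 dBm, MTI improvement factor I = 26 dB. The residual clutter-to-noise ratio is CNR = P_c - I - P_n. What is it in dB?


CNR = -9.0 - 26 - (-91.1) = 56.1 dB

56.1 dB


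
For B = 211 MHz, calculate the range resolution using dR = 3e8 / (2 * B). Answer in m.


dR = 3e8 / (2 * 211000000.0) = 0.71 m

0.71 m


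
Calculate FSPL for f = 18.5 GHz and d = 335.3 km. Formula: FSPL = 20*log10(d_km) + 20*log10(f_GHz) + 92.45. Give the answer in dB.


20*log10(335.3) = 50.51
20*log10(18.5) = 25.34
FSPL = 168.3 dB

168.3 dB


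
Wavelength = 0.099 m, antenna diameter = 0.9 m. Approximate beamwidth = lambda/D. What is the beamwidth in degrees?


BW_rad = 0.099 / 0.9 = 0.11
BW_deg = 6.3 degrees

6.3 degrees


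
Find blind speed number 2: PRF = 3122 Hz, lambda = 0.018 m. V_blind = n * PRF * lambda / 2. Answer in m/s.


V_blind = 2 * 3122 * 0.018 / 2 = 56.2 m/s

56.2 m/s


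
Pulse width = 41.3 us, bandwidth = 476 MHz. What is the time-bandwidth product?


TBP = 41.3 * 476 = 19658.8

19658.8


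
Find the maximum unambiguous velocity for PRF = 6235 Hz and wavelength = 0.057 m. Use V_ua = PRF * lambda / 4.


V_ua = 6235 * 0.057 / 4 = 88.8 m/s

88.8 m/s


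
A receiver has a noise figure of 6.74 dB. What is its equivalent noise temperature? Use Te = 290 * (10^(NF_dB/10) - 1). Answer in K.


NF_lin = 10^(6.74/10) = 4.72063
Te = 290 * (4.72063 - 1) = 1079.0 K

1079.0 K


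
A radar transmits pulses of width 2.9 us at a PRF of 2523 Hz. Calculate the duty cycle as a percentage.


DC = 2.9e-6 * 2523 * 100 = 0.73%

0.73%


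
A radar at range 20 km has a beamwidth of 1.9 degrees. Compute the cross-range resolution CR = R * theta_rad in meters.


BW_rad = 0.033161256
CR = 20000 * 0.033161256 = 663.2 m

663.2 m


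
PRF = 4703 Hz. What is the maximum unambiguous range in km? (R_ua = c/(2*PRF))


R_ua = 3e8 / (2 * 4703) = 31894.5 m = 31.9 km

31.9 km


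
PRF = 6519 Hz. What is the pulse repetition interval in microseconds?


PRI = 1/6519 = 0.0001533978 s = 153.4 us

153.4 us


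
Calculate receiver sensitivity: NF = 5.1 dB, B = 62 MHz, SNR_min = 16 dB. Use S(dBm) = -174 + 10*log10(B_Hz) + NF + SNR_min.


10*log10(62000000.0) = 77.92
S = -174 + 77.92 + 5.1 + 16 = -75.0 dBm

-75.0 dBm


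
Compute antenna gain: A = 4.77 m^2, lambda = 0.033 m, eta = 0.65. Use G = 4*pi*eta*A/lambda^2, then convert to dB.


G_linear = 4*pi*0.65*4.77/0.033^2 = 35777.81
G_dB = 10*log10(35777.81) = 45.5 dB

45.5 dB


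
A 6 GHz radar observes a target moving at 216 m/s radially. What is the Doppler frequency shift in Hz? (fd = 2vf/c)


fd = 2 * 216 * 6000000000.0 / 3e8 = 8640.0 Hz

8640.0 Hz


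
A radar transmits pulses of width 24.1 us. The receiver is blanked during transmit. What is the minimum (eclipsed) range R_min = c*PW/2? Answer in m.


R_min = 3e8 * 24.1e-6 / 2 = 3615.0 m

3615.0 m


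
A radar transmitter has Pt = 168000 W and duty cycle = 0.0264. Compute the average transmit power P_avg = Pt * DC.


P_avg = 168000 * 0.0264 = 4435.2 W

4435.2 W


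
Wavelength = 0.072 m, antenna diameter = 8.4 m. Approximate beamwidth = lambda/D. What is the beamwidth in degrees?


BW_rad = 0.072 / 8.4 = 0.008571
BW_deg = 0.49 degrees

0.49 degrees


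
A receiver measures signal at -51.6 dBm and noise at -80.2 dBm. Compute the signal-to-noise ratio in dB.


SNR = -51.6 - (-80.2) = 28.6 dB

28.6 dB


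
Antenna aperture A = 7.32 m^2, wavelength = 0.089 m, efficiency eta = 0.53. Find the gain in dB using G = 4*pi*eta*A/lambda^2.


G_linear = 4*pi*0.53*7.32/0.089^2 = 6154.84
G_dB = 10*log10(6154.84) = 37.9 dB

37.9 dB


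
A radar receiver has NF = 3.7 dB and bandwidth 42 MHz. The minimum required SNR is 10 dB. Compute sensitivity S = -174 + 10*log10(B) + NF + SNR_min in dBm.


10*log10(42000000.0) = 76.23
S = -174 + 76.23 + 3.7 + 10 = -84.1 dBm

-84.1 dBm


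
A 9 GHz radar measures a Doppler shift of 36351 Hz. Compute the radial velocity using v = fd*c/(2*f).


v = 36351 * 3e8 / (2 * 9000000000.0) = 605.9 m/s

605.9 m/s


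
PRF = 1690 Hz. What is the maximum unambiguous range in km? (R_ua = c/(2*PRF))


R_ua = 3e8 / (2 * 1690) = 88757.4 m = 88.8 km

88.8 km


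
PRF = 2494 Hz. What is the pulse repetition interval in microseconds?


PRI = 1/2494 = 0.0004009623 s = 401.0 us

401.0 us


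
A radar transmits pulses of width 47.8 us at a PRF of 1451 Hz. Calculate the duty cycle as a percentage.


DC = 47.8e-6 * 1451 * 100 = 6.94%

6.94%


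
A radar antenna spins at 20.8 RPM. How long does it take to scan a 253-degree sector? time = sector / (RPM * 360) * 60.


t = 253 / (20.8 * 360) * 60 = 2.03 s

2.03 s


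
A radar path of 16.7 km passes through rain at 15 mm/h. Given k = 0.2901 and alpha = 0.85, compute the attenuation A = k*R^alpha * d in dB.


gamma = 0.2901 * 15^0.85 = 2.898847 dB/km
A = 2.898847 * 16.7 = 48.41 dB

48.41 dB


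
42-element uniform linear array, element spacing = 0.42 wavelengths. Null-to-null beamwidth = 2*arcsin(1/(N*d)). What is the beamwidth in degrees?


1/(N*d) = 1/(42*0.42) = 0.056689
BW = 2*arcsin(0.056689) = 6.5 degrees

6.5 degrees


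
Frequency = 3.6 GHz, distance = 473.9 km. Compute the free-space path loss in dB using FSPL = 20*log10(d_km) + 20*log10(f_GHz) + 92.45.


20*log10(473.9) = 53.51
20*log10(3.6) = 11.13
FSPL = 157.1 dB

157.1 dB


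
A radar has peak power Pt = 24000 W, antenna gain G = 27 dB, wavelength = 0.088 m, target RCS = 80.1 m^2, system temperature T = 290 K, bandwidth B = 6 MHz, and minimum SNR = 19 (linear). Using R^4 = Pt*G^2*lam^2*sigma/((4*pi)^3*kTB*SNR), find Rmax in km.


G_lin = 10^(27/10) = 501.187234
R^4 = 24000 * 501.187234^2 * 0.088^2 * 80.1 / ((4*pi)^3 * 1.38e-23 * 290 * 6000000.0 * 19)
R^4 = 4.13045e18 m^4
R_max = (4.13045e18)^(1/4) = 45081.6 m = 45.1 km

45.1 km


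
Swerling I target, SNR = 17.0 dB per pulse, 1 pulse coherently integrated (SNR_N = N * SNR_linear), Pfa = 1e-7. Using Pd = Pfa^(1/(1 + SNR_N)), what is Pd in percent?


SNR_lin = 10^(17.0/10) = 50.11872
SNR_N = 1 * 50.11872 = 50.11872
1/(1 + SNR_N) = 1/51.11872 = 0.0195623
Pd = (1e-7)^0.0195623 = 0.72956
Pd = 73.0%

73.0%


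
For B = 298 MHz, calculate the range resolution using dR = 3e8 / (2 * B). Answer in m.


dR = 3e8 / (2 * 298000000.0) = 0.5 m

0.5 m


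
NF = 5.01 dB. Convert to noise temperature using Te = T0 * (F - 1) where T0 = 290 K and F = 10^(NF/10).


NF_lin = 10^(5.01/10) = 3.169567
Te = 290 * (3.169567 - 1) = 629.2 K

629.2 K


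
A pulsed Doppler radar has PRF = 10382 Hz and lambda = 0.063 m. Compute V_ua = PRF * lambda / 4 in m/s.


V_ua = 10382 * 0.063 / 4 = 163.5 m/s

163.5 m/s


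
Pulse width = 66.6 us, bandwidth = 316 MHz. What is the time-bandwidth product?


TBP = 66.6 * 316 = 21045.6

21045.6


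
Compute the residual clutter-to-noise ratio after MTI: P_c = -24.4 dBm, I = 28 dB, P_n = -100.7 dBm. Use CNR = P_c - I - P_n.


CNR = -24.4 - 28 - (-100.7) = 48.3 dB

48.3 dB


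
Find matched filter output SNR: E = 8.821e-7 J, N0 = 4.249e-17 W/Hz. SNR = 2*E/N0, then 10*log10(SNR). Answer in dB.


SNR_lin = 2 * 8.821e-7 / 4.249e-17 = 4.152e10
SNR_dB = 10*log10(4.152e10) = 106.2 dB

106.2 dB


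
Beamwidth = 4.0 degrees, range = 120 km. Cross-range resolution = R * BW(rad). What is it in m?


BW_rad = 0.06981317
CR = 120000 * 0.06981317 = 8377.6 m

8377.6 m


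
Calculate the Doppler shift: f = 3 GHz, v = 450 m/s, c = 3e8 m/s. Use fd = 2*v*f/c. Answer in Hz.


fd = 2 * 450 * 3000000000.0 / 3e8 = 9000.0 Hz

9000.0 Hz


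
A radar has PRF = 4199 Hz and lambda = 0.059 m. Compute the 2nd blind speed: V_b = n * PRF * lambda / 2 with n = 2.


V_blind = 2 * 4199 * 0.059 / 2 = 247.7 m/s

247.7 m/s


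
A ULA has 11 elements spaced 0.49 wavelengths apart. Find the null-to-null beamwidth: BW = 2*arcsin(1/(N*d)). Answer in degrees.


1/(N*d) = 1/(11*0.49) = 0.185529
BW = 2*arcsin(0.185529) = 21.4 degrees

21.4 degrees


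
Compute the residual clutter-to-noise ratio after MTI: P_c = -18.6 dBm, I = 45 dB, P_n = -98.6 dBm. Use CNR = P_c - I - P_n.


CNR = -18.6 - 45 - (-98.6) = 35.0 dB

35.0 dB


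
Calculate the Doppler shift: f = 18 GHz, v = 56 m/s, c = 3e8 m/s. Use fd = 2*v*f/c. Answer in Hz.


fd = 2 * 56 * 18000000000.0 / 3e8 = 6720.0 Hz

6720.0 Hz


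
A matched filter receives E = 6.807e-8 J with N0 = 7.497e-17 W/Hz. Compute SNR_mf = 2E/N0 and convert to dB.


SNR_lin = 2 * 6.807e-8 / 7.497e-17 = 1.816e9
SNR_dB = 10*log10(1.816e9) = 92.6 dB

92.6 dB


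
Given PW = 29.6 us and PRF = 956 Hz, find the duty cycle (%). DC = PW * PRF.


DC = 29.6e-6 * 956 * 100 = 2.83%

2.83%


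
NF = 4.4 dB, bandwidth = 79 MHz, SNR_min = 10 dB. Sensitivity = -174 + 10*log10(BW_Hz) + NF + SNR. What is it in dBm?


10*log10(79000000.0) = 78.98
S = -174 + 78.98 + 4.4 + 10 = -80.6 dBm

-80.6 dBm


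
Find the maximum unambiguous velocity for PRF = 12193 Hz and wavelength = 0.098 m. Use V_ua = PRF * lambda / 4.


V_ua = 12193 * 0.098 / 4 = 298.7 m/s

298.7 m/s


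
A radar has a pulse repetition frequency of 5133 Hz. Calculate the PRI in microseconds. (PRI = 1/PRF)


PRI = 1/5133 = 0.0001948178 s = 194.8 us

194.8 us


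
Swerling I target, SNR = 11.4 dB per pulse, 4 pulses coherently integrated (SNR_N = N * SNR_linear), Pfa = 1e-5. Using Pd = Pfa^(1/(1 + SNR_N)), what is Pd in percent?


SNR_lin = 10^(11.4/10) = 13.80384
SNR_N = 4 * 13.80384 = 55.21536
1/(1 + SNR_N) = 1/56.21536 = 0.0177887
Pd = (1e-5)^0.0177887 = 0.81481
Pd = 81.5%

81.5%


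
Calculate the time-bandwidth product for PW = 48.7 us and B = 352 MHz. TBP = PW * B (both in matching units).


TBP = 48.7 * 352 = 17142.4

17142.4


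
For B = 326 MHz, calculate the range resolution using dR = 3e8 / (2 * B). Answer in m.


dR = 3e8 / (2 * 326000000.0) = 0.46 m

0.46 m


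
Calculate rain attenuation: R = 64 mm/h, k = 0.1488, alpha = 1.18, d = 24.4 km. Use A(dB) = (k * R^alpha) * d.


gamma = 0.1488 * 64^1.18 = 20.132388 dB/km
A = 20.132388 * 24.4 = 491.23 dB

491.23 dB


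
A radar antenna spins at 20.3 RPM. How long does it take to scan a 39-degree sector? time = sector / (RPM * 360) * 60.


t = 39 / (20.3 * 360) * 60 = 0.32 s

0.32 s


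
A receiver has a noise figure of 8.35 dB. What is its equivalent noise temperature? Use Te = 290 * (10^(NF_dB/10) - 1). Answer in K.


NF_lin = 10^(8.35/10) = 6.839116
Te = 290 * (6.839116 - 1) = 1693.3 K

1693.3 K


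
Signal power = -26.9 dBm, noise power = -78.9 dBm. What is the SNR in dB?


SNR = -26.9 - (-78.9) = 52.0 dB

52.0 dB


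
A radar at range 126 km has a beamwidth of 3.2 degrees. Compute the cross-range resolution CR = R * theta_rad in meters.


BW_rad = 0.055850536
CR = 126000 * 0.055850536 = 7037.2 m

7037.2 m


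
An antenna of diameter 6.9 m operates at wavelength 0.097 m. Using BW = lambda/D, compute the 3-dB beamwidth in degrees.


BW_rad = 0.097 / 6.9 = 0.014058
BW_deg = 0.81 degrees

0.81 degrees


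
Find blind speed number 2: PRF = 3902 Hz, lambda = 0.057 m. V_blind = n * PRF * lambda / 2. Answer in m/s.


V_blind = 2 * 3902 * 0.057 / 2 = 222.4 m/s

222.4 m/s


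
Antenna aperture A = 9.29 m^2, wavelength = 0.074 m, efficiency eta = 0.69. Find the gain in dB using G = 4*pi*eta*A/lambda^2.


G_linear = 4*pi*0.69*9.29/0.074^2 = 14709.95
G_dB = 10*log10(14709.95) = 41.7 dB

41.7 dB


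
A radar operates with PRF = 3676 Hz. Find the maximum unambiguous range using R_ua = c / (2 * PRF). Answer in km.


R_ua = 3e8 / (2 * 3676) = 40805.2 m = 40.8 km

40.8 km


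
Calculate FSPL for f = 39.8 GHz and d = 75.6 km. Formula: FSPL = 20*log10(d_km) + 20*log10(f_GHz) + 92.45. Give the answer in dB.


20*log10(75.6) = 37.57
20*log10(39.8) = 32.0
FSPL = 162.0 dB

162.0 dB


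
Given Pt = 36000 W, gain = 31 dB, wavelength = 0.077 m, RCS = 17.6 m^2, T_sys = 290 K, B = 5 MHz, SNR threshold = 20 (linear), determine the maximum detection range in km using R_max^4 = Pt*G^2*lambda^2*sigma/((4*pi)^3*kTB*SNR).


G_lin = 10^(31/10) = 1258.925412
R^4 = 36000 * 1258.925412^2 * 0.077^2 * 17.6 / ((4*pi)^3 * 1.38e-23 * 290 * 5000000.0 * 20)
R^4 = 7.49704e18 m^4
R_max = (7.49704e18)^(1/4) = 52326.6 m = 52.3 km

52.3 km


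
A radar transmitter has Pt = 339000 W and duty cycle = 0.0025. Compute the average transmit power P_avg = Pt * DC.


P_avg = 339000 * 0.0025 = 847.5 W

847.5 W


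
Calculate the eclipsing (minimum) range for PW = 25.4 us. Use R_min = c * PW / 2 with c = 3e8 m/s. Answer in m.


R_min = 3e8 * 25.4e-6 / 2 = 3810.0 m

3810.0 m


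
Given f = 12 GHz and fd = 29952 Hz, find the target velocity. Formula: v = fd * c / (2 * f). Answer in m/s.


v = 29952 * 3e8 / (2 * 12000000000.0) = 374.4 m/s

374.4 m/s


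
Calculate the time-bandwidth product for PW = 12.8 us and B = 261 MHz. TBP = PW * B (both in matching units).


TBP = 12.8 * 261 = 3340.8

3340.8


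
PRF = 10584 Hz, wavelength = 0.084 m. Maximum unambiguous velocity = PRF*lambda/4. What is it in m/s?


V_ua = 10584 * 0.084 / 4 = 222.3 m/s

222.3 m/s


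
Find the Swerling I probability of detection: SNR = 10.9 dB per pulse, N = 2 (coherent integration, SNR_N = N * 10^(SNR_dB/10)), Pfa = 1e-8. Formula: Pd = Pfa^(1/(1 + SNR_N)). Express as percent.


SNR_lin = 10^(10.9/10) = 12.30269
SNR_N = 2 * 12.30269 = 24.60538
1/(1 + SNR_N) = 1/25.60538 = 0.0390543
Pd = (1e-8)^0.0390543 = 0.48704
Pd = 48.7%

48.7%


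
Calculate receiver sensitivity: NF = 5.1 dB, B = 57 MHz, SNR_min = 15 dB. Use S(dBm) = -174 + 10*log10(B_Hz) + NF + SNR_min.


10*log10(57000000.0) = 77.56
S = -174 + 77.56 + 5.1 + 15 = -76.3 dBm

-76.3 dBm


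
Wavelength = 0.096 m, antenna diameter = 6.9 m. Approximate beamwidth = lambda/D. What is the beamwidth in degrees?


BW_rad = 0.096 / 6.9 = 0.013913
BW_deg = 0.8 degrees

0.8 degrees


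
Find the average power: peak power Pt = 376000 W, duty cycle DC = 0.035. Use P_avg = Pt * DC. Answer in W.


P_avg = 376000 * 0.035 = 13160.0 W

13160.0 W


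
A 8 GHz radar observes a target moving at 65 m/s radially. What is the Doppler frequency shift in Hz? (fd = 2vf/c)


fd = 2 * 65 * 8000000000.0 / 3e8 = 3466.7 Hz

3466.7 Hz


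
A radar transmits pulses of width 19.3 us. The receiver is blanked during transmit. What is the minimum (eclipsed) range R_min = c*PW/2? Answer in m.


R_min = 3e8 * 19.3e-6 / 2 = 2895.0 m

2895.0 m


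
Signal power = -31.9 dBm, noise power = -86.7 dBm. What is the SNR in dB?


SNR = -31.9 - (-86.7) = 54.8 dB

54.8 dB


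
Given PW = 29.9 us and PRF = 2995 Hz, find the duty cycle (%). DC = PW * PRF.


DC = 29.9e-6 * 2995 * 100 = 8.96%

8.96%


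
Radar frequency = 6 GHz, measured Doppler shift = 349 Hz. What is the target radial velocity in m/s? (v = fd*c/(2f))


v = 349 * 3e8 / (2 * 6000000000.0) = 8.7 m/s

8.7 m/s


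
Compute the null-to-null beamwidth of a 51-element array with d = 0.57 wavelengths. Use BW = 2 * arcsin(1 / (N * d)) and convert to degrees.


1/(N*d) = 1/(51*0.57) = 0.0344
BW = 2*arcsin(0.0344) = 3.9 degrees

3.9 degrees


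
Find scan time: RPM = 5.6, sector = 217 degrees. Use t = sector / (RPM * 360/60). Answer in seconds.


t = 217 / (5.6 * 360) * 60 = 6.46 s

6.46 s


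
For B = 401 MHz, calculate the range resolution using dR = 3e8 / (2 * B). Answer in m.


dR = 3e8 / (2 * 401000000.0) = 0.37 m

0.37 m


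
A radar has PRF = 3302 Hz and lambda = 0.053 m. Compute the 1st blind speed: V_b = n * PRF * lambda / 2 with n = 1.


V_blind = 1 * 3302 * 0.053 / 2 = 87.5 m/s

87.5 m/s


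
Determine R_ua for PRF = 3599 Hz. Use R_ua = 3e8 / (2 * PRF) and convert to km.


R_ua = 3e8 / (2 * 3599) = 41678.2 m = 41.7 km

41.7 km


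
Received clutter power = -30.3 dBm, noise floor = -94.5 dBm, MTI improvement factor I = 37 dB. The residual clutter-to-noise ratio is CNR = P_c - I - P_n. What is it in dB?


CNR = -30.3 - 37 - (-94.5) = 27.2 dB

27.2 dB


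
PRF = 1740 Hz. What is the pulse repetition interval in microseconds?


PRI = 1/1740 = 0.0005747126 s = 574.7 us

574.7 us


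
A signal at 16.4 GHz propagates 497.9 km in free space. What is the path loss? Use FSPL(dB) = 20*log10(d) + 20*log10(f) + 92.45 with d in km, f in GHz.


20*log10(497.9) = 53.94
20*log10(16.4) = 24.3
FSPL = 170.7 dB

170.7 dB


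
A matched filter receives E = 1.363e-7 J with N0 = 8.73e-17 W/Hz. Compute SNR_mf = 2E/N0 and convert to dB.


SNR_lin = 2 * 1.363e-7 / 8.73e-17 = 3.123e9
SNR_dB = 10*log10(3.123e9) = 94.9 dB

94.9 dB


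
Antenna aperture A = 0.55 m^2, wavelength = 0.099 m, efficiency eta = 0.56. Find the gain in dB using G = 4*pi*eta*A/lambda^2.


G_linear = 4*pi*0.56*0.55/0.099^2 = 394.9
G_dB = 10*log10(394.9) = 26.0 dB

26.0 dB


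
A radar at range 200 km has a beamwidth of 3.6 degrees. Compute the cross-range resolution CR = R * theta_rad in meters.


BW_rad = 0.062831853
CR = 200000 * 0.062831853 = 12566.4 m

12566.4 m


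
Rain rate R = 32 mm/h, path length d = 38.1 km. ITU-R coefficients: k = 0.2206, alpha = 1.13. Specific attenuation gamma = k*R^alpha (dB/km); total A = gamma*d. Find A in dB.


gamma = 0.2206 * 32^1.13 = 11.077072 dB/km
A = 11.077072 * 38.1 = 422.04 dB

422.04 dB


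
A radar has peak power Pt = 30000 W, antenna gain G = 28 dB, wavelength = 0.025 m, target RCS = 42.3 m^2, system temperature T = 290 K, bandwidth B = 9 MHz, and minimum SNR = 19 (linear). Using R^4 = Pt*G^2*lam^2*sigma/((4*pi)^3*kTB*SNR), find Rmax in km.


G_lin = 10^(28/10) = 630.957344
R^4 = 30000 * 630.957344^2 * 0.025^2 * 42.3 / ((4*pi)^3 * 1.38e-23 * 290 * 9000000.0 * 19)
R^4 = 2.32509e17 m^4
R_max = (2.32509e17)^(1/4) = 21958.9 m = 22.0 km

22.0 km


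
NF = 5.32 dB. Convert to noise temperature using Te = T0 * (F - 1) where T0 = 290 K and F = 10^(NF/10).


NF_lin = 10^(5.32/10) = 3.404082
Te = 290 * (3.404082 - 1) = 697.2 K

697.2 K


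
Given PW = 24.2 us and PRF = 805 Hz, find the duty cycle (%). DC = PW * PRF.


DC = 24.2e-6 * 805 * 100 = 1.95%

1.95%


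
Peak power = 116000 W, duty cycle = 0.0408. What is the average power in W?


P_avg = 116000 * 0.0408 = 4732.8 W

4732.8 W


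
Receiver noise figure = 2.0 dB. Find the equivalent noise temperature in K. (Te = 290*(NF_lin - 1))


NF_lin = 10^(2.0/10) = 1.584893
Te = 290 * (1.584893 - 1) = 169.6 K

169.6 K


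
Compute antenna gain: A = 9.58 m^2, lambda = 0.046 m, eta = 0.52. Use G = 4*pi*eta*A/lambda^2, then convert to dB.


G_linear = 4*pi*0.52*9.58/0.046^2 = 29584.42
G_dB = 10*log10(29584.42) = 44.7 dB

44.7 dB


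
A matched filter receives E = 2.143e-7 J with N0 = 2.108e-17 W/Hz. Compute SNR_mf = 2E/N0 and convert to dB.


SNR_lin = 2 * 2.143e-7 / 2.108e-17 = 2.033e10
SNR_dB = 10*log10(2.033e10) = 103.1 dB

103.1 dB


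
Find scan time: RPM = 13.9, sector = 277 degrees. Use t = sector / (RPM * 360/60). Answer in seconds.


t = 277 / (13.9 * 360) * 60 = 3.32 s

3.32 s


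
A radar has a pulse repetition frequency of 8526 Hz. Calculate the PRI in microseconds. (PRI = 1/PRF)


PRI = 1/8526 = 0.0001172883 s = 117.3 us

117.3 us


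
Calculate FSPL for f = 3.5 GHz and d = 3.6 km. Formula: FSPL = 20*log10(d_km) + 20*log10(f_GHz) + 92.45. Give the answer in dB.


20*log10(3.6) = 11.13
20*log10(3.5) = 10.88
FSPL = 114.5 dB

114.5 dB


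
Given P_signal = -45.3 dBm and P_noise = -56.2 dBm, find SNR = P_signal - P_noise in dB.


SNR = -45.3 - (-56.2) = 10.9 dB

10.9 dB


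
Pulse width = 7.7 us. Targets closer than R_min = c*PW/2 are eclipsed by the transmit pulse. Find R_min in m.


R_min = 3e8 * 7.7e-6 / 2 = 1155.0 m

1155.0 m


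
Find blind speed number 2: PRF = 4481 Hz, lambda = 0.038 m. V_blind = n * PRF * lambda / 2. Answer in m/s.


V_blind = 2 * 4481 * 0.038 / 2 = 170.3 m/s

170.3 m/s


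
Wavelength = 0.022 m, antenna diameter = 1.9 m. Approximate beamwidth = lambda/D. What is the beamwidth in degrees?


BW_rad = 0.022 / 1.9 = 0.011579
BW_deg = 0.66 degrees

0.66 degrees


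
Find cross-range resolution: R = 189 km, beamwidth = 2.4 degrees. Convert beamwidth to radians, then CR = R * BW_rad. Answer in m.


BW_rad = 0.041887902
CR = 189000 * 0.041887902 = 7916.8 m

7916.8 m


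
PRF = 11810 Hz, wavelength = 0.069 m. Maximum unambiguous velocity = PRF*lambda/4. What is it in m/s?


V_ua = 11810 * 0.069 / 4 = 203.7 m/s

203.7 m/s


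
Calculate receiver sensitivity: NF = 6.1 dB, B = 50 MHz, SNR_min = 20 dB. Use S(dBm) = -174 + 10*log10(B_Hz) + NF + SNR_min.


10*log10(50000000.0) = 76.99
S = -174 + 76.99 + 6.1 + 20 = -70.9 dBm

-70.9 dBm


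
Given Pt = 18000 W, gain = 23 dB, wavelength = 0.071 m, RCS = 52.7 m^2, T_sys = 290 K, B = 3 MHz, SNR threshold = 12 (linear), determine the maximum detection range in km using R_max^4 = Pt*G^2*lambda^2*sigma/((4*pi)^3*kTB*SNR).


G_lin = 10^(23/10) = 199.526231
R^4 = 18000 * 199.526231^2 * 0.071^2 * 52.7 / ((4*pi)^3 * 1.38e-23 * 290 * 3000000.0 * 12)
R^4 = 6.65872e17 m^4
R_max = (6.65872e17)^(1/4) = 28565.9 m = 28.6 km

28.6 km


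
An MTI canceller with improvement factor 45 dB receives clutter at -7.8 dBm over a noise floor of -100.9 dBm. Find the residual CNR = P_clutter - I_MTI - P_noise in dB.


CNR = -7.8 - 45 - (-100.9) = 48.1 dB

48.1 dB


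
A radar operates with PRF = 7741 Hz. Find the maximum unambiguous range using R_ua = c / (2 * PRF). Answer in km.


R_ua = 3e8 / (2 * 7741) = 19377.3 m = 19.4 km

19.4 km


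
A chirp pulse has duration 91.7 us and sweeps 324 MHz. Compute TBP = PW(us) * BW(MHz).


TBP = 91.7 * 324 = 29710.8

29710.8


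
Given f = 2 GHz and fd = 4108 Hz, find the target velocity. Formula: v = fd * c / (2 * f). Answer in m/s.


v = 4108 * 3e8 / (2 * 2000000000.0) = 308.1 m/s

308.1 m/s


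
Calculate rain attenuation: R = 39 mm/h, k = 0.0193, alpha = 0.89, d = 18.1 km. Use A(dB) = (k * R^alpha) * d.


gamma = 0.0193 * 39^0.89 = 0.503043 dB/km
A = 0.503043 * 18.1 = 9.11 dB

9.11 dB


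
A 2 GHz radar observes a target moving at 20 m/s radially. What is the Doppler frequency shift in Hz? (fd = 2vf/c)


fd = 2 * 20 * 2000000000.0 / 3e8 = 266.7 Hz

266.7 Hz


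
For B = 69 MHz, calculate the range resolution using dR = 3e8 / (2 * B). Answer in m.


dR = 3e8 / (2 * 69000000.0) = 2.17 m

2.17 m


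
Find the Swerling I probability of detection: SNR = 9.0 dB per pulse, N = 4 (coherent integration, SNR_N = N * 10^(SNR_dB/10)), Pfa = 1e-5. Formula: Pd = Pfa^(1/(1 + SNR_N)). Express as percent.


SNR_lin = 10^(9.0/10) = 7.94328
SNR_N = 4 * 7.94328 = 31.77312
1/(1 + SNR_N) = 1/32.77312 = 0.0305128
Pd = (1e-5)^0.0305128 = 0.70378
Pd = 70.4%

70.4%


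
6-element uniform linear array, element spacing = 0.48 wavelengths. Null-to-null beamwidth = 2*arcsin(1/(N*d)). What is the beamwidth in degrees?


1/(N*d) = 1/(6*0.48) = 0.347222
BW = 2*arcsin(0.347222) = 40.6 degrees

40.6 degrees


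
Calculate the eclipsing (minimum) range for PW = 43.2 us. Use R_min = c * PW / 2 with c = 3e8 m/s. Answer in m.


R_min = 3e8 * 43.2e-6 / 2 = 6480.0 m

6480.0 m


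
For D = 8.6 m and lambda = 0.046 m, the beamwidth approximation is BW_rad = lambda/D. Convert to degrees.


BW_rad = 0.046 / 8.6 = 0.005349
BW_deg = 0.31 degrees

0.31 degrees


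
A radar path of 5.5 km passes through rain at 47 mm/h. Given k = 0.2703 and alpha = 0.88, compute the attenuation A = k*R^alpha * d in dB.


gamma = 0.2703 * 47^0.88 = 8.003725 dB/km
A = 8.003725 * 5.5 = 44.02 dB

44.02 dB


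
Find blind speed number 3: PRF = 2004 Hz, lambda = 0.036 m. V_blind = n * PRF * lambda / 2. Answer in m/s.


V_blind = 3 * 2004 * 0.036 / 2 = 108.2 m/s

108.2 m/s


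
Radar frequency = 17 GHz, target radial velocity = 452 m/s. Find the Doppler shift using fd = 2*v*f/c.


fd = 2 * 452 * 17000000000.0 / 3e8 = 51226.7 Hz

51226.7 Hz


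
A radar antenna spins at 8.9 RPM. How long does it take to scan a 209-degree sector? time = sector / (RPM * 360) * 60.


t = 209 / (8.9 * 360) * 60 = 3.91 s

3.91 s


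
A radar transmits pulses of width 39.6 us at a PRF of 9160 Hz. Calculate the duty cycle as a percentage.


DC = 39.6e-6 * 9160 * 100 = 36.27%

36.27%


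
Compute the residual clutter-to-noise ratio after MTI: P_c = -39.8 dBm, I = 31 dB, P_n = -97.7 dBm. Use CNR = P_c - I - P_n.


CNR = -39.8 - 31 - (-97.7) = 26.9 dB

26.9 dB


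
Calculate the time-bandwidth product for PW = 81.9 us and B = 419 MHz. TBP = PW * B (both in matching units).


TBP = 81.9 * 419 = 34316.1

34316.1


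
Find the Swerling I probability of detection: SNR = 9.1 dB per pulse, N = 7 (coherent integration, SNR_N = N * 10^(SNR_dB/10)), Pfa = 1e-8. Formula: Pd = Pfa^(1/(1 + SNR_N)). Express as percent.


SNR_lin = 10^(9.1/10) = 8.12831
SNR_N = 7 * 8.12831 = 56.89817
1/(1 + SNR_N) = 1/57.89817 = 0.0172717
Pd = (1e-8)^0.0172717 = 0.72749
Pd = 72.7%

72.7%


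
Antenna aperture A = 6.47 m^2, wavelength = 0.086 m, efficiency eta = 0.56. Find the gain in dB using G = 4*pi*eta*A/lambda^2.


G_linear = 4*pi*0.56*6.47/0.086^2 = 6156.09
G_dB = 10*log10(6156.09) = 37.9 dB

37.9 dB


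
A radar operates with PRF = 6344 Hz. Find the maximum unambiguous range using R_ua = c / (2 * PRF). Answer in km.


R_ua = 3e8 / (2 * 6344) = 23644.4 m = 23.6 km

23.6 km


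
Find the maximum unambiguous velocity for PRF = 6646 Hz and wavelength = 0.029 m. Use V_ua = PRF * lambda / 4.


V_ua = 6646 * 0.029 / 4 = 48.2 m/s

48.2 m/s


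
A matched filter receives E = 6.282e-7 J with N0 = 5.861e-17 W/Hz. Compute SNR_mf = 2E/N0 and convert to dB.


SNR_lin = 2 * 6.282e-7 / 5.861e-17 = 2.144e10
SNR_dB = 10*log10(2.144e10) = 103.3 dB

103.3 dB


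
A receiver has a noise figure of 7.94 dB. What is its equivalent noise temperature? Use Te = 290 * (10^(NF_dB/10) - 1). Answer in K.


NF_lin = 10^(7.94/10) = 6.223003
Te = 290 * (6.223003 - 1) = 1514.7 K

1514.7 K


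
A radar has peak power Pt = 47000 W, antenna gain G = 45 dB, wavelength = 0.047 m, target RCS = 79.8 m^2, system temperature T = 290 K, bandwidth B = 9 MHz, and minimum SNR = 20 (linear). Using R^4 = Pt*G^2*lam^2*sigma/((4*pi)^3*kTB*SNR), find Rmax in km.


G_lin = 10^(45/10) = 31622.776602
R^4 = 47000 * 31622.776602^2 * 0.047^2 * 79.8 / ((4*pi)^3 * 1.38e-23 * 290 * 9000000.0 * 20)
R^4 = 5.79585e21 m^4
R_max = (5.79585e21)^(1/4) = 275917.5 m = 275.9 km

275.9 km


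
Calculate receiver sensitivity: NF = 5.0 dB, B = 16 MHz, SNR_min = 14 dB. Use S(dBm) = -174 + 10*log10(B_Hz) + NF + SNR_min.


10*log10(16000000.0) = 72.04
S = -174 + 72.04 + 5.0 + 14 = -83.0 dBm

-83.0 dBm


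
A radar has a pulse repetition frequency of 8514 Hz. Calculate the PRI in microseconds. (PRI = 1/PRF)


PRI = 1/8514 = 0.0001174536 s = 117.5 us

117.5 us


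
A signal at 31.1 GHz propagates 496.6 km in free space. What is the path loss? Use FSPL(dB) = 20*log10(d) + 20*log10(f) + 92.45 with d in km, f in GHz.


20*log10(496.6) = 53.92
20*log10(31.1) = 29.86
FSPL = 176.2 dB

176.2 dB


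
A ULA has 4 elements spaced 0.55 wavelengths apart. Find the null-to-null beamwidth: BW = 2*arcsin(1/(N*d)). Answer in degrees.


1/(N*d) = 1/(4*0.55) = 0.454545
BW = 2*arcsin(0.454545) = 54.1 degrees

54.1 degrees


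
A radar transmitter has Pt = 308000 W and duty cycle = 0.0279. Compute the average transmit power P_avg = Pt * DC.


P_avg = 308000 * 0.0279 = 8593.2 W

8593.2 W


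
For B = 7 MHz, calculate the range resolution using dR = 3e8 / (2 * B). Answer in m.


dR = 3e8 / (2 * 7000000.0) = 21.43 m

21.43 m


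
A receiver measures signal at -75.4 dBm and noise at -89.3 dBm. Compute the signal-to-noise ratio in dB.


SNR = -75.4 - (-89.3) = 13.9 dB

13.9 dB


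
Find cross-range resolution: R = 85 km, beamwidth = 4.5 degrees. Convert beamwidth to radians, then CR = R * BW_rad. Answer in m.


BW_rad = 0.078539816
CR = 85000 * 0.078539816 = 6675.9 m

6675.9 m


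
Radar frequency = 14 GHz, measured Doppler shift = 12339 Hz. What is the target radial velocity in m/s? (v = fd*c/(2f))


v = 12339 * 3e8 / (2 * 14000000000.0) = 132.2 m/s

132.2 m/s


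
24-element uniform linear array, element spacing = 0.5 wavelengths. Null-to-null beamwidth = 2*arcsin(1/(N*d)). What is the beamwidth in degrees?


1/(N*d) = 1/(24*0.5) = 0.083333
BW = 2*arcsin(0.083333) = 9.6 degrees

9.6 degrees


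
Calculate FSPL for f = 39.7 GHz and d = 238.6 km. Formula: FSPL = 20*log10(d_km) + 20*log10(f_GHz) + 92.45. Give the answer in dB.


20*log10(238.6) = 47.55
20*log10(39.7) = 31.98
FSPL = 172.0 dB

172.0 dB


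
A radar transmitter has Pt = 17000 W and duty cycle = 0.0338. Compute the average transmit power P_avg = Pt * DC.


P_avg = 17000 * 0.0338 = 574.6 W

574.6 W


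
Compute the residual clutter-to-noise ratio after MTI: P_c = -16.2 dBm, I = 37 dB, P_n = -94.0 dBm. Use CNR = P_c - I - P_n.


CNR = -16.2 - 37 - (-94.0) = 40.8 dB

40.8 dB


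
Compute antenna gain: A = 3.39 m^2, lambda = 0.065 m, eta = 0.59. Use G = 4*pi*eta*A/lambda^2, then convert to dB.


G_linear = 4*pi*0.59*3.39/0.065^2 = 5948.88
G_dB = 10*log10(5948.88) = 37.7 dB

37.7 dB


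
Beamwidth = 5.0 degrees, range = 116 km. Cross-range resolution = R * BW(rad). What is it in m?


BW_rad = 0.087266463
CR = 116000 * 0.087266463 = 10122.9 m

10122.9 m


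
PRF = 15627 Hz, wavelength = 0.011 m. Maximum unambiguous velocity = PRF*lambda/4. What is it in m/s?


V_ua = 15627 * 0.011 / 4 = 43.0 m/s

43.0 m/s


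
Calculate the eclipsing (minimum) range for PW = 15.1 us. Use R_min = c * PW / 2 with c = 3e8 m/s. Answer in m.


R_min = 3e8 * 15.1e-6 / 2 = 2265.0 m

2265.0 m


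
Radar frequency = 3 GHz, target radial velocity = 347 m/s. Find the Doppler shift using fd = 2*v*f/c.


fd = 2 * 347 * 3000000000.0 / 3e8 = 6940.0 Hz

6940.0 Hz


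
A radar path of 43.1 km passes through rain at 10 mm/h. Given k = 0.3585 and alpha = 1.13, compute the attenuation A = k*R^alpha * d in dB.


gamma = 0.3585 * 10^1.13 = 4.836032 dB/km
A = 4.836032 * 43.1 = 208.43 dB

208.43 dB


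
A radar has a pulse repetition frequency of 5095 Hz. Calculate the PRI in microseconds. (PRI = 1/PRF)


PRI = 1/5095 = 0.0001962709 s = 196.3 us

196.3 us


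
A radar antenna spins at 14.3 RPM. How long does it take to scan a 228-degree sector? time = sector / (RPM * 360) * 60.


t = 228 / (14.3 * 360) * 60 = 2.66 s

2.66 s


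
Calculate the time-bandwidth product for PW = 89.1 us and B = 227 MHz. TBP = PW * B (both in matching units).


TBP = 89.1 * 227 = 20225.7

20225.7


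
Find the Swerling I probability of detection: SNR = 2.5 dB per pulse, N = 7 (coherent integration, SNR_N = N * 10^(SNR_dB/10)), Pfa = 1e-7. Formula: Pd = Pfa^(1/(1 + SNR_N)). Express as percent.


SNR_lin = 10^(2.5/10) = 1.77828
SNR_N = 7 * 1.77828 = 12.44796
1/(1 + SNR_N) = 1/13.44796 = 0.0743607
Pd = (1e-7)^0.0743607 = 0.30163
Pd = 30.2%

30.2%


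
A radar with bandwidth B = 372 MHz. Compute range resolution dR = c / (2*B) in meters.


dR = 3e8 / (2 * 372000000.0) = 0.4 m

0.4 m


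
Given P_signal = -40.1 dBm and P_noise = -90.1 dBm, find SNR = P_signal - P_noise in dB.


SNR = -40.1 - (-90.1) = 50.0 dB

50.0 dB
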